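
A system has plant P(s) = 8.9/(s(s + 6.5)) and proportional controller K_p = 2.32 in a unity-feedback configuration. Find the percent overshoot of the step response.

4.02%

Closed-loop characteristic equation: s² + 6.5s + 20.65 = 0, so ω_n = 4.544 rad/s and ζ = 6.5/(2·4.544) = 0.7152.
%OS = 100·exp(−πζ/√(1−ζ²)) = 100·exp(−π·0.7152/√0.4884) = 4.02%.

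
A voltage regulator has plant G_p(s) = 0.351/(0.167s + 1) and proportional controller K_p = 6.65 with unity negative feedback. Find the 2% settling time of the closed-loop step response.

Closed loop: T(s) = K_p·G_p/(1+K_p·G_p) = 2.334/(0.167s + 1 + 2.334), with pole at s = −(1 + 2.334)/0.167 = −19.96.
τ = 1/19.96 = 0.05009 s, so 2% settling time ≈ 4τ = 0.2 s.

T_s ≈ 0.2 s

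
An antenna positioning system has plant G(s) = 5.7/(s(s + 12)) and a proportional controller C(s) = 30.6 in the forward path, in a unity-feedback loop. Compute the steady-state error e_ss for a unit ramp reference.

The loop has one pole at the origin (type 1). Velocity error constant K_v = lim_{s→0} s·C(s)G(s) = 30.6·5.7/12 = 14.54.
Steady-state error to a unit ramp: e_ss = 1/K_v = 0.0688.

0.0688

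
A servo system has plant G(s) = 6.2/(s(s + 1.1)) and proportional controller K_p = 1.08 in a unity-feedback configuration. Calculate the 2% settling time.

Closed-loop characteristic equation: s² + 1.1s + 6.696 = 0, so ω_n = 2.588 rad/s and ζ = 1.1/(2·2.588) = 0.2125.
2% settling time T_s ≈ 4/(ζω_n) = 4/0.55 = 7.27 s.

T_s ≈ 7.27 s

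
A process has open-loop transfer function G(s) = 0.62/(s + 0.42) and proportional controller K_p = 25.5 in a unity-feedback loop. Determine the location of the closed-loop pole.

Closed-loop transfer function: T(s) = K_p·G(s)/(1 + K_p·G(s)) = 15.81/(s + 0.42 + 15.81) = 15.81/(s + 16.23).
The closed-loop pole is at s = −16.23.

s = -16.23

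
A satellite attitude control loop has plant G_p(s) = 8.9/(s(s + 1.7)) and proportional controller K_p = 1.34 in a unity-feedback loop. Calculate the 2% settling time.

From 1 + K_pG_p(s) = 0: s² + 1.7s + 11.93 = 0 ⇒ ω_n = 3.453, ζ = 0.2461.
2% settling time T_s ≈ 4/(ζω_n) = 4/0.85 = 4.71 s.

T_s ≈ 4.71 s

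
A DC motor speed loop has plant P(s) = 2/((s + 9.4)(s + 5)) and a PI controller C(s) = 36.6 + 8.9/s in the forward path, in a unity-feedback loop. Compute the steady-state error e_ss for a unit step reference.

0

The open loop C(s)P(s) has a pole at the origin (type 1), so the static position error constant is infinite and e_ss = 1/(1+∞) = 0.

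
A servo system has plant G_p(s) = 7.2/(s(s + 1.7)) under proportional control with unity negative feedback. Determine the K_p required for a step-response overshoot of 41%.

From %OS = 100·exp(−πζ/√(1−ζ²)) = 41%, ζ = −ln(0.41)/√(π²+ln²(0.41)) = 0.273.
Characteristic equation s² + 1.7s + 7.2K_p = 0 gives ζ = 1.7/(2√(7.2K_p)).
Setting ζ = 0.273: √(7.2K_p) = 1.7/(2·0.273) = 3.113, so K_p = 9.693/7.2 = 1.35.

K_p = 1.35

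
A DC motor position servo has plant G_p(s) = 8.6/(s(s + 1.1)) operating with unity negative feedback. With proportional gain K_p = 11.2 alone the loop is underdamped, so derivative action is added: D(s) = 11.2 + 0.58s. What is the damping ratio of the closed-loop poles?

ζ = 0.31

Forward path: (11.2 + 0.58s)·8.6/(s(s+1.1)). The closed-loop characteristic equation is s² + (1.1 + 8.6·0.58)s + 8.6·11.2 = 0.
That is s² + 6.088s + 96.32 = 0, so ω_n = 9.814 rad/s and ζ = 6.088/(2·9.814) = 0.3102.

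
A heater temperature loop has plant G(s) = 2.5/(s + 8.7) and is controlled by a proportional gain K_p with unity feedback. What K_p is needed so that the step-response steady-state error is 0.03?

K_p = 113

Steady-state error for a unit step on this type-0 loop is 1/(1 + K_p·G(0)).
G(0) = 0.2874. Require 1/(1 + K_p·0.2874) = 0.03, so 1 + 0.2874·K_p = 33.33.
K_p = (33.33 − 1)/0.2874 = 113.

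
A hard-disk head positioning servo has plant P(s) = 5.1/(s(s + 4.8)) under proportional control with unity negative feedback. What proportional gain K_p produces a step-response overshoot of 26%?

From %OS = 100·exp(−πζ/√(1−ζ²)) = 26%, ζ = −ln(0.26)/√(π²+ln²(0.26)) = 0.3941.
Characteristic equation s² + 4.8s + 5.1K_p = 0 gives ζ = 4.8/(2√(5.1K_p)).
Setting ζ = 0.3941: √(5.1K_p) = 4.8/(2·0.3941) = 6.09, so K_p = 37.09/5.1 = 7.27.

K_p = 7.27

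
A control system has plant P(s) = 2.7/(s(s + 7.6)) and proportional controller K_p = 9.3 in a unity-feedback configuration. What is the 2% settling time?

T_s ≈ 1.05 s

Closed-loop characteristic equation: s² + 7.6s + 25.11 = 0, so ω_n = 5.011 rad/s and ζ = 7.6/(2·5.011) = 0.7583.
2% settling time T_s ≈ 4/(ζω_n) = 4/3.8 = 1.05 s.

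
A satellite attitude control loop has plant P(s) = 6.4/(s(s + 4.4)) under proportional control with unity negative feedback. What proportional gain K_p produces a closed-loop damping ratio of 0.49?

Closed-loop characteristic equation: s² + 4.4s + K_p·6.4 = 0.
So ω_n = √(6.4K_p) and 2ζω_n = 4.4, giving ζ = 4.4/(2√(6.4K_p)).
Setting ζ = 0.49: √(6.4K_p) = 4.4/(2·0.49) = 4.49, so K_p = 20.16/6.4 = 3.15.

K_p = 3.15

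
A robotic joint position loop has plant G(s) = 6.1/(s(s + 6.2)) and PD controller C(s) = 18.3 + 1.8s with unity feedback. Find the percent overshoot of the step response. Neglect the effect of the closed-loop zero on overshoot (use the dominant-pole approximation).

1.24%

Forward path: (18.3 + 1.8s)·6.1/(s(s+6.2)). The closed-loop characteristic equation is s² + (6.2 + 6.1·1.8)s + 6.1·18.3 = 0.
That is s² + 17.18s + 111.6 = 0, so ω_n = 10.57 rad/s and ζ = 17.18/(2·10.57) = 0.813.
%OS = 100·exp(−πζ/√(1−ζ²)) = 1.24%.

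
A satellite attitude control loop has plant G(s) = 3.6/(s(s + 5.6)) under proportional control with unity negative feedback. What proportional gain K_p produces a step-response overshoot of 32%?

K_p = 18.7

From %OS = 100·exp(−πζ/√(1−ζ²)) = 32%, ζ = −ln(0.32)/√(π²+ln²(0.32)) = 0.341.
Characteristic equation s² + 5.6s + 3.6K_p = 0 gives ζ = 5.6/(2√(3.6K_p)).
Setting ζ = 0.341: √(3.6K_p) = 5.6/(2·0.341) = 8.212, so K_p = 67.44/3.6 = 18.7.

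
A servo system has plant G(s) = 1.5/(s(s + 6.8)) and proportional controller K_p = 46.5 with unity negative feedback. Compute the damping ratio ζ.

ζ = 0.407

1 + K_p·G(s) = 0 gives s² + 6.8s + 69.75 = 0.
Matching s² + 2ζω_n s + ω_n²: ω_n = √69.75 = 8.352 rad/s and 2ζω_n = 6.8, so ζ = 6.8/(2·8.352) = 0.407.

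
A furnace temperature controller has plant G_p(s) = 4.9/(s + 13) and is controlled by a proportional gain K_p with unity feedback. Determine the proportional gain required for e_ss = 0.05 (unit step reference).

For a type-0 loop with proportional control, e_ss = 1/(1 + K_p·G_p(0)).
G_p(0) = 0.3769. Require 1/(1 + K_p·0.3769) = 0.05, so 1 + 0.3769·K_p = 20.
K_p = (20 − 1)/0.3769 = 50.4.

K_p = 50.4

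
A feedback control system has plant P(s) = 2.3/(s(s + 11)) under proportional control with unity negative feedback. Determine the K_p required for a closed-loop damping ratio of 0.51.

Closed-loop characteristic equation: s² + 11s + K_p·2.3 = 0.
So ω_n = √(2.3K_p) and 2ζω_n = 11, giving ζ = 11/(2√(2.3K_p)).
Setting ζ = 0.51: √(2.3K_p) = 11/(2·0.51) = 10.78, so K_p = 116.3/2.3 = 50.6.

K_p = 50.6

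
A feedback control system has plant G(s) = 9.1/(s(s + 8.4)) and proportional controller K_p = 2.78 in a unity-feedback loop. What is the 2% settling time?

T_s ≈ 0.952 s

Closed-loop characteristic equation: s² + 8.4s + 25.3 = 0, so ω_n = 5.03 rad/s and ζ = 8.4/(2·5.03) = 0.835.
2% settling time T_s ≈ 4/(ζω_n) = 4/4.2 = 0.952 s.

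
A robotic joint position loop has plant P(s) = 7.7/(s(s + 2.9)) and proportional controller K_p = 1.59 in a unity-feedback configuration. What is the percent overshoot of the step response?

23.9%

Closed-loop characteristic equation: s² + 2.9s + 12.24 = 0, so ω_n = 3.499 rad/s and ζ = 2.9/(2·3.499) = 0.4144.
%OS = 100·exp(−πζ/√(1−ζ²)) = 100·exp(−π·0.4144/√0.8283) = 23.9%.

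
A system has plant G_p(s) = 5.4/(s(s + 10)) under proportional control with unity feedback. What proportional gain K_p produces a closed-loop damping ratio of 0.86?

K_p = 6.26

Closed-loop characteristic equation: s² + 10s + K_p·5.4 = 0.
So ω_n = √(5.4K_p) and 2ζω_n = 10, giving ζ = 10/(2√(5.4K_p)).
Setting ζ = 0.86: √(5.4K_p) = 10/(2·0.86) = 5.814, so K_p = 33.8/5.4 = 6.26.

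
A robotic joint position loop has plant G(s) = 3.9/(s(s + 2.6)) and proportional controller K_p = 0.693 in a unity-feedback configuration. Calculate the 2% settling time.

T_s ≈ 3.08 s

Closed-loop characteristic equation: s² + 2.6s + 2.703 = 0, so ω_n = 1.644 rad/s and ζ = 2.6/(2·1.644) = 0.7908.
2% settling time T_s ≈ 4/(ζω_n) = 4/1.3 = 3.08 s.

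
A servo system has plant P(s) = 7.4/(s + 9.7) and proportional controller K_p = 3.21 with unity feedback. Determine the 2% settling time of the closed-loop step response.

T_s ≈ 0.12 s

Closed-loop transfer function: T(s) = K_p·P(s)/(1 + K_p·P(s)) = 23.75/(s + 9.7 + 23.75) = 23.75/(s + 33.45).
Time constant τ = 1/33.45 = 0.02989 s, so the 2% settling time is about 4τ = 0.12 s.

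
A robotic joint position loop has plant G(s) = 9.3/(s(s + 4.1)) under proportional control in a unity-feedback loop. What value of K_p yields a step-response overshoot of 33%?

From %OS = 100·exp(−πζ/√(1−ζ²)) = 33%, ζ = −ln(0.33)/√(π²+ln²(0.33)) = 0.3328.
Characteristic equation s² + 4.1s + 9.3K_p = 0 gives ζ = 4.1/(2√(9.3K_p)).
Setting ζ = 0.3328: √(9.3K_p) = 4.1/(2·0.3328) = 6.16, so K_p = 37.95/9.3 = 4.08.

K_p = 4.08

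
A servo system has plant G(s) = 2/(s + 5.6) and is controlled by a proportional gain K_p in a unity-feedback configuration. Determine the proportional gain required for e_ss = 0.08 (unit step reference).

K_p = 32.2

The loop is type 0, so e_ss(step) = 1/(1 + K_pos) with K_pos = K_p·G(0).
G(0) = 0.3571. Require 1/(1 + K_p·0.3571) = 0.08, so 1 + 0.3571·K_p = 12.5.
K_p = (12.5 − 1)/0.3571 = 32.2.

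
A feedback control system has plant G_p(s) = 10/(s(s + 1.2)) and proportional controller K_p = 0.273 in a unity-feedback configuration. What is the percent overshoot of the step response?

29.4%

Closed-loop characteristic equation: s² + 1.2s + 2.73 = 0, so ω_n = 1.652 rad/s and ζ = 1.2/(2·1.652) = 0.3631.
%OS = 100·exp(−πζ/√(1−ζ²)) = 100·exp(−π·0.3631/√0.8681) = 29.4%.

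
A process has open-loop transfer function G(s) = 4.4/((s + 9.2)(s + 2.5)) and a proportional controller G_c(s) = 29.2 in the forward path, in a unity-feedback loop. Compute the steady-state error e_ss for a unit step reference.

The loop is type 0. Static position error constant K_pos = G_c(0)·G(0) = 29.2·0.1913 = 5.586.
Steady-state error to a unit step: e_ss = 1/(1+K_pos) = 1/6.586 = 0.152.

0.152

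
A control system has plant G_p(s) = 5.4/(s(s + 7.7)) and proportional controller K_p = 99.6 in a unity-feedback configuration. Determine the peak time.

T_p = 0.137 s

The closed-loop denominator s² + 7.7s + 537.8 gives ω_n = √537.8 = 23.19 and ζ = 7.7/(2ω_n) = 0.166.
Damped frequency ω_d = ω_n√(1−ζ²) = 22.87 rad/s, so peak time T_p = π/ω_d = 0.137 s.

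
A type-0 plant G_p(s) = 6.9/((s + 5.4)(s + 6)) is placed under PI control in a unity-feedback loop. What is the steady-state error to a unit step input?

0

The PI controller's integrator makes the forward path type 1, so e_ss to a step is zero.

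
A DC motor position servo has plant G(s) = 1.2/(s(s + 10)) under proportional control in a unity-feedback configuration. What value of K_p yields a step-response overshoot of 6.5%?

K_p = 48.4

From %OS = 100·exp(−πζ/√(1−ζ²)) = 6.5%, ζ = −ln(0.065)/√(π²+ln²(0.065)) = 0.6564.
Characteristic equation s² + 10s + 1.2K_p = 0 gives ζ = 10/(2√(1.2K_p)).
Setting ζ = 0.6564: √(1.2K_p) = 10/(2·0.6564) = 7.617, so K_p = 58.03/1.2 = 48.4.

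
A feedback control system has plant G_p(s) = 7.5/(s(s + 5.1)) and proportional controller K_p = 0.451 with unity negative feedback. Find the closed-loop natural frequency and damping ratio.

1 + K_p·G_p(s) = 0 gives s² + 5.1s + 3.383 = 0.
So ω_n² = 3.383 ⇒ ω_n = 1.839 rad/s, and ζ = 5.1/(2ω_n) = 1.39.

ω_n = 1.84 rad/s, ζ = 1.39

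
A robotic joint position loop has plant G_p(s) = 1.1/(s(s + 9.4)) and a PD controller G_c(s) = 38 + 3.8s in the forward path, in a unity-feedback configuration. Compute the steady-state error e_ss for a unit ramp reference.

The loop has one pole at the origin (type 1). Velocity error constant K_v = lim_{s→0} s·G_c(s)G_p(s) = 38·1.1/9.4 = 4.447.
Steady-state error to a unit ramp: e_ss = 1/K_v = 0.225.

0.225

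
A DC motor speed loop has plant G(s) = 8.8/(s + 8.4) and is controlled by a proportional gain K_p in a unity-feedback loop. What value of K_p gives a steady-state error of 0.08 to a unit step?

The loop is type 0, so e_ss(step) = 1/(1 + K_pos) with K_pos = K_p·G(0).
G(0) = 1.048. Require 1/(1 + K_p·1.048) = 0.08, so 1 + 1.048·K_p = 12.5.
K_p = (12.5 − 1)/1.048 = 11.

K_p = 11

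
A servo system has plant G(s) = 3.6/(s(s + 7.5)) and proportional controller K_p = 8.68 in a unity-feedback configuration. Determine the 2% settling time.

The closed-loop denominator s² + 7.5s + 31.25 gives ω_n = √31.25 = 5.59 and ζ = 7.5/(2ω_n) = 0.6708.
2% settling time T_s ≈ 4/(ζω_n) = 4/3.75 = 1.07 s.

T_s ≈ 1.07 s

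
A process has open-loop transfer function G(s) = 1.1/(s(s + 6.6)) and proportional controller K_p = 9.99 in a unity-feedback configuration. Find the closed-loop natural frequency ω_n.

With unity feedback the closed-loop characteristic equation is s² + 6.6s + 9.99·1.1 = s² + 6.6s + 10.99 = 0.
Matching s² + 2ζω_n s + ω_n²: ω_n = √10.99 = 3.315 rad/s and 2ζω_n = 6.6, so ζ = 6.6/(2·3.315) = 0.995.

ω_n = 3.31 rad/s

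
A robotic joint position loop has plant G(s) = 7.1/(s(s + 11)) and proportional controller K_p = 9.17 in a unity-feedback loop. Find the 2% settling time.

T_s ≈ 0.727 s

From 1 + K_pG(s) = 0: s² + 11s + 65.11 = 0 ⇒ ω_n = 8.069, ζ = 0.6816.
2% settling time T_s ≈ 4/(ζω_n) = 4/5.5 = 0.727 s.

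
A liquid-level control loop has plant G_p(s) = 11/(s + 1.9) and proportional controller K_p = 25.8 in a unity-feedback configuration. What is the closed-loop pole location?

s = -285.7

Closed-loop transfer function: T(s) = K_p·G_p(s)/(1 + K_p·G_p(s)) = 283.8/(s + 1.9 + 283.8) = 283.8/(s + 285.7).
The closed-loop pole is at s = −285.7.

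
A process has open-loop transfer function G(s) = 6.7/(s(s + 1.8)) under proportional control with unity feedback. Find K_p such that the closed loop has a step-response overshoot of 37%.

From %OS = 100·exp(−πζ/√(1−ζ²)) = 37%, ζ = −ln(0.37)/√(π²+ln²(0.37)) = 0.3017.
Characteristic equation s² + 1.8s + 6.7K_p = 0 gives ζ = 1.8/(2√(6.7K_p)).
Setting ζ = 0.3017: √(6.7K_p) = 1.8/(2·0.3017) = 2.983, so K_p = 8.897/6.7 = 1.33.

K_p = 1.33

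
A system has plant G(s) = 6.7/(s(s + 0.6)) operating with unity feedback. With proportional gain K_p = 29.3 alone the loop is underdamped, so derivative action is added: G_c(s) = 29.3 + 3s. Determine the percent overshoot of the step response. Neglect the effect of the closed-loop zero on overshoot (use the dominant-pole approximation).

3.2%

Forward path: (29.3 + 3s)·6.7/(s(s+0.6)). The closed-loop characteristic equation is s² + (0.6 + 6.7·3)s + 6.7·29.3 = 0.
That is s² + 20.7s + 196.3 = 0, so ω_n = 14.01 rad/s and ζ = 20.7/(2·14.01) = 0.7387.
%OS = 100·exp(−πζ/√(1−ζ²)) = 3.2%.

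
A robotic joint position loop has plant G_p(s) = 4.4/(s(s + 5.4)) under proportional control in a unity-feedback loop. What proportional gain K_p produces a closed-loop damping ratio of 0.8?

K_p = 2.59

Closed-loop characteristic equation: s² + 5.4s + K_p·4.4 = 0.
So ω_n = √(4.4K_p) and 2ζω_n = 5.4, giving ζ = 5.4/(2√(4.4K_p)).
Setting ζ = 0.8: √(4.4K_p) = 5.4/(2·0.8) = 3.375, so K_p = 11.39/4.4 = 2.59.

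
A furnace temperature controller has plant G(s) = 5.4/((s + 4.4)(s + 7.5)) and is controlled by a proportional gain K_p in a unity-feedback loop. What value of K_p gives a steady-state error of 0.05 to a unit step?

Steady-state error for a unit step on this type-0 loop is 1/(1 + K_p·G(0)).
G(0) = 0.1636. Require 1/(1 + K_p·0.1636) = 0.05, so 1 + 0.1636·K_p = 20.
K_p = (20 − 1)/0.1636 = 116.

K_p = 116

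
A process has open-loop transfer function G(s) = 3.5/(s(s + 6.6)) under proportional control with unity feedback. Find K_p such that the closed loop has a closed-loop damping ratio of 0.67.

K_p = 6.93

Closed-loop characteristic equation: s² + 6.6s + K_p·3.5 = 0.
So ω_n = √(3.5K_p) and 2ζω_n = 6.6, giving ζ = 6.6/(2√(3.5K_p)).
Setting ζ = 0.67: √(3.5K_p) = 6.6/(2·0.67) = 4.925, so K_p = 24.26/3.5 = 6.93.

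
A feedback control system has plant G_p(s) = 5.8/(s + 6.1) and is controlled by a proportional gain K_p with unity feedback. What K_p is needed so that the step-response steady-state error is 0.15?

K_p = 5.96

Steady-state error for a unit step on this type-0 loop is 1/(1 + K_p·G_p(0)).
G_p(0) = 0.9508. Require 1/(1 + K_p·0.9508) = 0.15, so 1 + 0.9508·K_p = 6.667.
K_p = (6.667 − 1)/0.9508 = 5.96.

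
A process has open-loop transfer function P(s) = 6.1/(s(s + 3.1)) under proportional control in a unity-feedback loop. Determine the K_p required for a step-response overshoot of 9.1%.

From %OS = 100·exp(−πζ/√(1−ζ²)) = 9.1%, ζ = −ln(0.091)/√(π²+ln²(0.091)) = 0.6066.
Characteristic equation s² + 3.1s + 6.1K_p = 0 gives ζ = 3.1/(2√(6.1K_p)).
Setting ζ = 0.6066: √(6.1K_p) = 3.1/(2·0.6066) = 2.555, so K_p = 6.53/6.1 = 1.07.

K_p = 1.07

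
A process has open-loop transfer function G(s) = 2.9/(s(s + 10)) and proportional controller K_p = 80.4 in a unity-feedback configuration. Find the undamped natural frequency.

The closed-loop denominator is s(s+10) + 80.4·2.9 = s² + 10s + 233.2.
So ω_n² = 233.2 ⇒ ω_n = 15.27 rad/s, and ζ = 10/(2ω_n) = 0.327.

ω_n = 15.3 rad/s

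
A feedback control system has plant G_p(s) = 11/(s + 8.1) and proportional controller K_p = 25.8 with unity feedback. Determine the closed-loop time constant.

τ = 0.00343 s

Closed-loop transfer function: T(s) = K_p·G_p(s)/(1 + K_p·G_p(s)) = 283.8/(s + 8.1 + 283.8) = 283.8/(s + 291.9).
Time constant τ = 1/291.9 = 0.00343 s.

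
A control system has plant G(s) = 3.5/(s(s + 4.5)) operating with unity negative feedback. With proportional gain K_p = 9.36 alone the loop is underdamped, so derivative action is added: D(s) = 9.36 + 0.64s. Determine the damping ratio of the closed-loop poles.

ζ = 0.589

Forward path: (9.36 + 0.64s)·3.5/(s(s+4.5)). The closed-loop characteristic equation is s² + (4.5 + 3.5·0.64)s + 3.5·9.36 = 0.
That is s² + 6.74s + 32.76 = 0, so ω_n = 5.724 rad/s and ζ = 6.74/(2·5.724) = 0.5888.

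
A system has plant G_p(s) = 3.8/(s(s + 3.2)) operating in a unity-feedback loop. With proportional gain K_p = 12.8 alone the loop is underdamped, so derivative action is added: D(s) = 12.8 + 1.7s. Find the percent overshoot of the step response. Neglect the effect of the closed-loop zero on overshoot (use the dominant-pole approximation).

4.9%

Forward path: (12.8 + 1.7s)·3.8/(s(s+3.2)). The closed-loop characteristic equation is s² + (3.2 + 3.8·1.7)s + 3.8·12.8 = 0.
That is s² + 9.66s + 48.64 = 0, so ω_n = 6.974 rad/s and ζ = 9.66/(2·6.974) = 0.6925.
%OS = 100·exp(−πζ/√(1−ζ²)) = 4.9%.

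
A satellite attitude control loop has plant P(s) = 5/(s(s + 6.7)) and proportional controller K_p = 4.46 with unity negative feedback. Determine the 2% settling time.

T_s ≈ 1.19 s

Closed-loop characteristic equation: s² + 6.7s + 22.3 = 0, so ω_n = 4.722 rad/s and ζ = 6.7/(2·4.722) = 0.7094.
2% settling time T_s ≈ 4/(ζω_n) = 4/3.35 = 1.19 s.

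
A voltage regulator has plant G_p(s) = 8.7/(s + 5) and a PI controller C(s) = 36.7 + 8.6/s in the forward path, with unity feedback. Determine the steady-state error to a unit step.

The open loop C(s)G_p(s) has a pole at the origin (type 1), so the static position error constant is infinite and e_ss = 1/(1+∞) = 0.

0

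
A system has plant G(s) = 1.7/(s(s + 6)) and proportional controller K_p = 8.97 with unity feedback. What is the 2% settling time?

T_s ≈ 1.33 s

From 1 + K_pG(s) = 0: s² + 6s + 15.25 = 0 ⇒ ω_n = 3.905, ζ = 0.7682.
2% settling time T_s ≈ 4/(ζω_n) = 4/3 = 1.33 s.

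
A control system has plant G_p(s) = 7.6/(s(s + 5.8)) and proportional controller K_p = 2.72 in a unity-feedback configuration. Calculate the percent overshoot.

7.41%

Closed-loop characteristic equation: s² + 5.8s + 20.67 = 0, so ω_n = 4.547 rad/s and ζ = 5.8/(2·4.547) = 0.6378.
%OS = 100·exp(−πζ/√(1−ζ²)) = 100·exp(−π·0.6378/√0.5932) = 7.41%.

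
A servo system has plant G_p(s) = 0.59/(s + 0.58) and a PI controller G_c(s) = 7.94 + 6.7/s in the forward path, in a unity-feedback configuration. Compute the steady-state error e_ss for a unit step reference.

0

The open loop G_c(s)G_p(s) has a pole at the origin (type 1), so the static position error constant is infinite and e_ss = 1/(1+∞) = 0.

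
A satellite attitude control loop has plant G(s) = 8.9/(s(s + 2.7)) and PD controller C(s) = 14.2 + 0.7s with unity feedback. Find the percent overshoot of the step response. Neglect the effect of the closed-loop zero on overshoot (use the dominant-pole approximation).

Forward path: (14.2 + 0.7s)·8.9/(s(s+2.7)). The closed-loop characteristic equation is s² + (2.7 + 8.9·0.7)s + 8.9·14.2 = 0.
That is s² + 8.93s + 126.4 = 0, so ω_n = 11.24 rad/s and ζ = 8.93/(2·11.24) = 0.3972.
%OS = 100·exp(−πζ/√(1−ζ²)) = 25.7%.

25.7%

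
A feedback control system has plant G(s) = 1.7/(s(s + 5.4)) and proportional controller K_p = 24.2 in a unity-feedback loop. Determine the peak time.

T_p = 0.54 s

The closed-loop denominator s² + 5.4s + 41.14 gives ω_n = √41.14 = 6.414 and ζ = 5.4/(2ω_n) = 0.421.
Damped frequency ω_d = ω_n√(1−ζ²) = 5.818 rad/s, so peak time T_p = π/ω_d = 0.54 s.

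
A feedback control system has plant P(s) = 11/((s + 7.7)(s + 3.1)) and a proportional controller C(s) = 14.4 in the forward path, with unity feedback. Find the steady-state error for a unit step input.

The loop is type 0. Static position error constant K_pos = C(0)·P(0) = 14.4·0.4608 = 6.636.
Steady-state error to a unit step: e_ss = 1/(1+K_pos) = 1/7.636 = 0.131.

0.131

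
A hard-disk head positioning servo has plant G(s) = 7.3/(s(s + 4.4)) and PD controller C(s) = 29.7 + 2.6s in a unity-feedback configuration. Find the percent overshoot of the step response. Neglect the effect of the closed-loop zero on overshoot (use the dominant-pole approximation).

Forward path: (29.7 + 2.6s)·7.3/(s(s+4.4)). The closed-loop characteristic equation is s² + (4.4 + 7.3·2.6)s + 7.3·29.7 = 0.
That is s² + 23.38s + 216.8 = 0, so ω_n = 14.72 rad/s and ζ = 23.38/(2·14.72) = 0.7939.
%OS = 100·exp(−πζ/√(1−ζ²)) = 1.65%.

1.65%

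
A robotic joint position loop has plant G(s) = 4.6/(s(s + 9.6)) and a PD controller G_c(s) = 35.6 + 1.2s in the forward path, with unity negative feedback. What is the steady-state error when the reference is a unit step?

The open loop G_c(s)G(s) has a pole at the origin (type 1), so the static position error constant is infinite and e_ss = 1/(1+∞) = 0.

0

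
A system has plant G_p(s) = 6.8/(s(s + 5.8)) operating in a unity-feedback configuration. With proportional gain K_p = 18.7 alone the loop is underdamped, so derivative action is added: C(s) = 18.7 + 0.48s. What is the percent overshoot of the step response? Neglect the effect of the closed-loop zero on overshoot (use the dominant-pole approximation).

25.2%

Forward path: (18.7 + 0.48s)·6.8/(s(s+5.8)). The closed-loop characteristic equation is s² + (5.8 + 6.8·0.48)s + 6.8·18.7 = 0.
That is s² + 9.064s + 127.2 = 0, so ω_n = 11.28 rad/s and ζ = 9.064/(2·11.28) = 0.4019.
%OS = 100·exp(−πζ/√(1−ζ²)) = 25.2%.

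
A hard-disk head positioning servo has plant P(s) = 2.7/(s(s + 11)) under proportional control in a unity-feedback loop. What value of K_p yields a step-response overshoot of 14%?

From %OS = 100·exp(−πζ/√(1−ζ²)) = 14%, ζ = −ln(0.14)/√(π²+ln²(0.14)) = 0.5305.
Characteristic equation s² + 11s + 2.7K_p = 0 gives ζ = 11/(2√(2.7K_p)).
Setting ζ = 0.5305: √(2.7K_p) = 11/(2·0.5305) = 10.37, so K_p = 107.5/2.7 = 39.8.

K_p = 39.8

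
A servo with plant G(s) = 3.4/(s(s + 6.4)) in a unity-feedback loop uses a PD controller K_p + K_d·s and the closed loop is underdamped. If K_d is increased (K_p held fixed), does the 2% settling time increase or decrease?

Characteristic equation s² + (6.4 + 3.4K_d)s + 3.4K_p = 0: raising K_d increases ζω_n = (6.4+3.4K_d)/2 while the loop stays underdamped, so T_s ≈ 4/(ζω_n) decreases.

decrease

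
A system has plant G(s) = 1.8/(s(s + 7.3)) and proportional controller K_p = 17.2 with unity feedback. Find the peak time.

The closed-loop denominator s² + 7.3s + 30.96 gives ω_n = √30.96 = 5.564 and ζ = 7.3/(2ω_n) = 0.656.
Damped frequency ω_d = ω_n√(1−ζ²) = 4.2 rad/s, so peak time T_p = π/ω_d = 0.748 s.

T_p = 0.748 s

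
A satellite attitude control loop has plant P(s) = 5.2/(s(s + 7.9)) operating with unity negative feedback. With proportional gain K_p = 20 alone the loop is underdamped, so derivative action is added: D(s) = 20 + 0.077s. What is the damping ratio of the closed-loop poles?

ζ = 0.407

Forward path: (20 + 0.077s)·5.2/(s(s+7.9)). The closed-loop characteristic equation is s² + (7.9 + 5.2·0.077)s + 5.2·20 = 0.
That is s² + 8.3s + 104 = 0, so ω_n = 10.2 rad/s and ζ = 8.3/(2·10.2) = 0.407.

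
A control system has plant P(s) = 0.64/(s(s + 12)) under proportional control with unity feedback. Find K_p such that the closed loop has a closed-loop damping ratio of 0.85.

Closed-loop characteristic equation: s² + 12s + K_p·0.64 = 0.
So ω_n = √(0.64K_p) and 2ζω_n = 12, giving ζ = 12/(2√(0.64K_p)).
Setting ζ = 0.85: √(0.64K_p) = 12/(2·0.85) = 7.059, so K_p = 49.83/0.64 = 77.9.

K_p = 77.9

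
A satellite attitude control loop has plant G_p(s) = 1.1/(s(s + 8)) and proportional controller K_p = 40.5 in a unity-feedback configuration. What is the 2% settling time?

T_s ≈ 1 s

From 1 + K_pG_p(s) = 0: s² + 8s + 44.55 = 0 ⇒ ω_n = 6.675, ζ = 0.5993.
2% settling time T_s ≈ 4/(ζω_n) = 4/4 = 1 s.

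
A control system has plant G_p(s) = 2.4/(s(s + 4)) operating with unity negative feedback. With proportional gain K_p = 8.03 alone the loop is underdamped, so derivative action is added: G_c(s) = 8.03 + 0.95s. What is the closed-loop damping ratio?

Forward path: (8.03 + 0.95s)·2.4/(s(s+4)). The closed-loop characteristic equation is s² + (4 + 2.4·0.95)s + 2.4·8.03 = 0.
That is s² + 6.28s + 19.27 = 0, so ω_n = 4.39 rad/s and ζ = 6.28/(2·4.39) = 0.7153.

ζ = 0.715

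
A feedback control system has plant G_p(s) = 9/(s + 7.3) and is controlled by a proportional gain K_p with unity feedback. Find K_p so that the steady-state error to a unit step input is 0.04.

K_p = 19.5

For a type-0 loop with proportional control, e_ss = 1/(1 + K_p·G_p(0)).
G_p(0) = 1.233. Require 1/(1 + K_p·1.233) = 0.04, so 1 + 1.233·K_p = 25.
K_p = (25 − 1)/1.233 = 19.5.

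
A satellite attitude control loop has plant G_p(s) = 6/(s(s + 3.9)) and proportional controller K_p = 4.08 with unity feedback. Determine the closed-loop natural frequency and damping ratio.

ω_n = 4.95 rad/s, ζ = 0.394

1 + K_p·G_p(s) = 0 gives s² + 3.9s + 24.48 = 0.
Matching s² + 2ζω_n s + ω_n²: ω_n = √24.48 = 4.948 rad/s and 2ζω_n = 3.9, so ζ = 3.9/(2·4.948) = 0.394.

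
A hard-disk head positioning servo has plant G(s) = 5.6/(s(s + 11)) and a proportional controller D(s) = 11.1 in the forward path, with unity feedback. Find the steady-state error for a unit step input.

0

The open loop D(s)G(s) has a pole at the origin (type 1), so the static position error constant is infinite and e_ss = 1/(1+∞) = 0.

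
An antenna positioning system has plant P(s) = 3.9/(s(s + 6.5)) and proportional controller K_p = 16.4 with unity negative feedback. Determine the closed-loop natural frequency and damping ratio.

With unity feedback the closed-loop characteristic equation is s² + 6.5s + 16.4·3.9 = s² + 6.5s + 63.96 = 0.
So ω_n² = 63.96 ⇒ ω_n = 7.997 rad/s, and ζ = 6.5/(2ω_n) = 0.406.

ω_n = 8 rad/s, ζ = 0.406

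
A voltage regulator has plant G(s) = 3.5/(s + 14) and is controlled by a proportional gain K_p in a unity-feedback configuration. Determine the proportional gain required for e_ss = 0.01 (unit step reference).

Steady-state error for a unit step on this type-0 loop is 1/(1 + K_p·G(0)).
G(0) = 0.25. Require 1/(1 + K_p·0.25) = 0.01, so 1 + 0.25·K_p = 100.
K_p = (100 − 1)/0.25 = 396.

K_p = 396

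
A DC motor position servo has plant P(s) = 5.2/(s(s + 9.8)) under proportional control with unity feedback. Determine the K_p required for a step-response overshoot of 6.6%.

From %OS = 100·exp(−πζ/√(1−ζ²)) = 6.6%, ζ = −ln(0.066)/√(π²+ln²(0.066)) = 0.6543.
Characteristic equation s² + 9.8s + 5.2K_p = 0 gives ζ = 9.8/(2√(5.2K_p)).
Setting ζ = 0.6543: √(5.2K_p) = 9.8/(2·0.6543) = 7.489, so K_p = 56.08/5.2 = 10.8.

K_p = 10.8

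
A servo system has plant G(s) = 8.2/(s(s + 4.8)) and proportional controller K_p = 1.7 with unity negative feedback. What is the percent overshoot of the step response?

From 1 + K_pG(s) = 0: s² + 4.8s + 13.94 = 0 ⇒ ω_n = 3.734, ζ = 0.6428.
%OS = 100·exp(−πζ/√(1−ζ²)) = 100·exp(−π·0.6428/√0.5868) = 7.16%.

7.16%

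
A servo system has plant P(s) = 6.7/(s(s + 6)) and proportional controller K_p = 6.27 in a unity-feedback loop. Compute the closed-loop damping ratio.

ζ = 0.463

The closed-loop denominator is s(s+6) + 6.27·6.7 = s² + 6s + 42.01.
Matching s² + 2ζω_n s + ω_n²: ω_n = √42.01 = 6.481 rad/s and 2ζω_n = 6, so ζ = 6/(2·6.481) = 0.463.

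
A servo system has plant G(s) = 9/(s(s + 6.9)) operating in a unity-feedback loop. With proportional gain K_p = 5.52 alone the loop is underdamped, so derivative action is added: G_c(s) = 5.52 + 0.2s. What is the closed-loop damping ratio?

Forward path: (5.52 + 0.2s)·9/(s(s+6.9)). The closed-loop characteristic equation is s² + (6.9 + 9·0.2)s + 9·5.52 = 0.
That is s² + 8.7s + 49.68 = 0, so ω_n = 7.048 rad/s and ζ = 8.7/(2·7.048) = 0.6172.

ζ = 0.617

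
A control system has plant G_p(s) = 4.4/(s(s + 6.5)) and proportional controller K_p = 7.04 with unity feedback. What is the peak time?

From 1 + K_pG_p(s) = 0: s² + 6.5s + 30.98 = 0 ⇒ ω_n = 5.566, ζ = 0.5839.
Damped frequency ω_d = ω_n√(1−ζ²) = 4.518 rad/s, so peak time T_p = π/ω_d = 0.695 s.

T_p = 0.695 s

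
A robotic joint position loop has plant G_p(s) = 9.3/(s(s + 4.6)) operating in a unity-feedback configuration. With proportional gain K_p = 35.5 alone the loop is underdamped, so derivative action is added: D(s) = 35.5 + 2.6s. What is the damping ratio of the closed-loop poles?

Forward path: (35.5 + 2.6s)·9.3/(s(s+4.6)). The closed-loop characteristic equation is s² + (4.6 + 9.3·2.6)s + 9.3·35.5 = 0.
That is s² + 28.78s + 330.2 = 0, so ω_n = 18.17 rad/s and ζ = 28.78/(2·18.17) = 0.792.

ζ = 0.792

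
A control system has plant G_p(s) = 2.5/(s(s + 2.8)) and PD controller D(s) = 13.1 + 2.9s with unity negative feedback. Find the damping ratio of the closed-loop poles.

Forward path: (13.1 + 2.9s)·2.5/(s(s+2.8)). The closed-loop characteristic equation is s² + (2.8 + 2.5·2.9)s + 2.5·13.1 = 0.
That is s² + 10.05s + 32.75 = 0, so ω_n = 5.723 rad/s and ζ = 10.05/(2·5.723) = 0.8781.

ζ = 0.878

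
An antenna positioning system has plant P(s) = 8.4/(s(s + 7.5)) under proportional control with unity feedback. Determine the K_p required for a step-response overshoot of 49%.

From %OS = 100·exp(−πζ/√(1−ζ²)) = 49%, ζ = −ln(0.49)/√(π²+ln²(0.49)) = 0.2214.
Characteristic equation s² + 7.5s + 8.4K_p = 0 gives ζ = 7.5/(2√(8.4K_p)).
Setting ζ = 0.2214: √(8.4K_p) = 7.5/(2·0.2214) = 16.94, so K_p = 286.8/8.4 = 34.1.

K_p = 34.1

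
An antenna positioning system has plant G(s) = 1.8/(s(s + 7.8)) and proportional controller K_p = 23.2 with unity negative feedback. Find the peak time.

T_p = 0.61 s

From 1 + K_pG(s) = 0: s² + 7.8s + 41.76 = 0 ⇒ ω_n = 6.462, ζ = 0.6035.
Damped frequency ω_d = ω_n√(1−ζ²) = 5.153 rad/s, so peak time T_p = π/ω_d = 0.61 s.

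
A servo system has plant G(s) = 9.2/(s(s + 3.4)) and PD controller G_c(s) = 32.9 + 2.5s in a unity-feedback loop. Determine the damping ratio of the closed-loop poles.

Forward path: (32.9 + 2.5s)·9.2/(s(s+3.4)). The closed-loop characteristic equation is s² + (3.4 + 9.2·2.5)s + 9.2·32.9 = 0.
That is s² + 26.4s + 302.7 = 0, so ω_n = 17.4 rad/s and ζ = 26.4/(2·17.4) = 0.7587.

ζ = 0.759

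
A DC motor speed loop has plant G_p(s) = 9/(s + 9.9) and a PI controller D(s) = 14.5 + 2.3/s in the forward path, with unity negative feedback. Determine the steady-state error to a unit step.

0

The open loop D(s)G_p(s) has a pole at the origin (type 1), so the static position error constant is infinite and e_ss = 1/(1+∞) = 0.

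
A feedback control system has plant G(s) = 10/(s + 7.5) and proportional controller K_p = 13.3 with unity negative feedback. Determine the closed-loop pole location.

Closed-loop transfer function: T(s) = K_p·G(s)/(1 + K_p·G(s)) = 133/(s + 7.5 + 133) = 133/(s + 140.5).
The closed-loop pole is at s = −140.5.

s = -140.5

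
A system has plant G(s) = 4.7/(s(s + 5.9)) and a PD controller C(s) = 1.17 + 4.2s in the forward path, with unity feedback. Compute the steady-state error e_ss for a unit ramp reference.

The loop has one pole at the origin (type 1). Velocity error constant K_v = lim_{s→0} s·C(s)G(s) = 1.17·4.7/5.9 = 0.932.
Steady-state error to a unit ramp: e_ss = 1/K_v = 1.07.

1.07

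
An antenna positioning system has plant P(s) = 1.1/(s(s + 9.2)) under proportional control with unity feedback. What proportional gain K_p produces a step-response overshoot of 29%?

From %OS = 100·exp(−πζ/√(1−ζ²)) = 29%, ζ = −ln(0.29)/√(π²+ln²(0.29)) = 0.3666.
Characteristic equation s² + 9.2s + 1.1K_p = 0 gives ζ = 9.2/(2√(1.1K_p)).
Setting ζ = 0.3666: √(1.1K_p) = 9.2/(2·0.3666) = 12.55, so K_p = 157.4/1.1 = 143.

K_p = 143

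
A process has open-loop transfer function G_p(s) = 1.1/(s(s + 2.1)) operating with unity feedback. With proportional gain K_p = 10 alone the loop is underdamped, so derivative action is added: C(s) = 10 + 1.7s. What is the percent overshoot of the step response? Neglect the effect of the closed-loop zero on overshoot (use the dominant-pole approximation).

Forward path: (10 + 1.7s)·1.1/(s(s+2.1)). The closed-loop characteristic equation is s² + (2.1 + 1.1·1.7)s + 1.1·10 = 0.
That is s² + 3.97s + 11 = 0, so ω_n = 3.317 rad/s and ζ = 3.97/(2·3.317) = 0.5985.
%OS = 100·exp(−πζ/√(1−ζ²)) = 9.57%.

9.57%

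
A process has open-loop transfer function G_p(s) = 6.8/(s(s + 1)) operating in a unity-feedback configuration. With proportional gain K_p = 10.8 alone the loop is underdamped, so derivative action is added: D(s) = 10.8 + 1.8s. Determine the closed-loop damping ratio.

Forward path: (10.8 + 1.8s)·6.8/(s(s+1)). The closed-loop characteristic equation is s² + (1 + 6.8·1.8)s + 6.8·10.8 = 0.
That is s² + 13.24s + 73.44 = 0, so ω_n = 8.57 rad/s and ζ = 13.24/(2·8.57) = 0.7725.

ζ = 0.772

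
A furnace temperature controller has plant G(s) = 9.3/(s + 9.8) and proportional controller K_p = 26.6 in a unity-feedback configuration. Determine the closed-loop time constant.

Closed-loop transfer function: T(s) = K_p·G(s)/(1 + K_p·G(s)) = 247.4/(s + 9.8 + 247.4) = 247.4/(s + 257.2).
Time constant τ = 1/257.2 = 0.00389 s.

τ = 0.00389 s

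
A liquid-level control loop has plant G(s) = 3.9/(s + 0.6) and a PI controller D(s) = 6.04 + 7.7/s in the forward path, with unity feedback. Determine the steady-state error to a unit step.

The open loop D(s)G(s) has a pole at the origin (type 1), so the static position error constant is infinite and e_ss = 1/(1+∞) = 0.

0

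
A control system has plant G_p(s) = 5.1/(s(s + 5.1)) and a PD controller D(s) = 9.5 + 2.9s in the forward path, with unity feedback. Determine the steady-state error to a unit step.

The open loop D(s)G_p(s) has a pole at the origin (type 1), so the static position error constant is infinite and e_ss = 1/(1+∞) = 0.

0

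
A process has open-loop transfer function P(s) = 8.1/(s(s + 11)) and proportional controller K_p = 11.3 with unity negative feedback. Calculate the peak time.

From 1 + K_pP(s) = 0: s² + 11s + 91.53 = 0 ⇒ ω_n = 9.567, ζ = 0.5749.
Damped frequency ω_d = ω_n√(1−ζ²) = 7.828 rad/s, so peak time T_p = π/ω_d = 0.401 s.

T_p = 0.401 s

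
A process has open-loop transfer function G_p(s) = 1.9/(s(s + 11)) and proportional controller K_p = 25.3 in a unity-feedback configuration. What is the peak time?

T_p = 0.744 s

Closed-loop characteristic equation: s² + 11s + 48.07 = 0, so ω_n = 6.933 rad/s and ζ = 11/(2·6.933) = 0.7933.
Damped frequency ω_d = ω_n√(1−ζ²) = 4.221 rad/s, so peak time T_p = π/ω_d = 0.744 s.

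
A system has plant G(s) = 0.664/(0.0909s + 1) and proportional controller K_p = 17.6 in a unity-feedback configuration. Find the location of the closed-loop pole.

s = -139.6

Closed loop: T(s) = K_p·G/(1+K_p·G) = 11.69/(0.0909s + 1 + 11.69), with pole at s = −(1 + 11.69)/0.0909 = −139.6.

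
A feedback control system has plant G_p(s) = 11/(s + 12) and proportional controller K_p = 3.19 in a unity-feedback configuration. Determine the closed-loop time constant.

τ = 0.0212 s

Closed-loop transfer function: T(s) = K_p·G_p(s)/(1 + K_p·G_p(s)) = 35.09/(s + 12 + 35.09) = 35.09/(s + 47.09).
Time constant τ = 1/47.09 = 0.0212 s.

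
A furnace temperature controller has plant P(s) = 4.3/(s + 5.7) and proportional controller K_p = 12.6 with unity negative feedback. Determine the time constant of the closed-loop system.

τ = 0.0167 s

Closed-loop transfer function: T(s) = K_p·P(s)/(1 + K_p·P(s)) = 54.18/(s + 5.7 + 54.18) = 54.18/(s + 59.88).
Time constant τ = 1/59.88 = 0.0167 s.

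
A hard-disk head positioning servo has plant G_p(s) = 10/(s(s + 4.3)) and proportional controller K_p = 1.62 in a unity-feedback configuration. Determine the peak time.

T_p = 0.923 s

Closed-loop characteristic equation: s² + 4.3s + 16.2 = 0, so ω_n = 4.025 rad/s and ζ = 4.3/(2·4.025) = 0.5342.
Damped frequency ω_d = ω_n√(1−ζ²) = 3.403 rad/s, so peak time T_p = π/ω_d = 0.923 s.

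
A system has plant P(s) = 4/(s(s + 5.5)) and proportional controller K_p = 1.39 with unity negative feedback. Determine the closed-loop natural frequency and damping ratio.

The closed-loop denominator is s(s+5.5) + 1.39·4 = s² + 5.5s + 5.56.
Matching s² + 2ζω_n s + ω_n²: ω_n = √5.56 = 2.358 rad/s and 2ζω_n = 5.5, so ζ = 5.5/(2·2.358) = 1.17.

ω_n = 2.36 rad/s, ζ = 1.17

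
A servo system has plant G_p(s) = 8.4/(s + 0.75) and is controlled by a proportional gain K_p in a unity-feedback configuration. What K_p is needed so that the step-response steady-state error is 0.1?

K_p = 0.804

Steady-state error for a unit step on this type-0 loop is 1/(1 + K_p·G_p(0)).
G_p(0) = 11.2. Require 1/(1 + K_p·11.2) = 0.1, so 1 + 11.2·K_p = 10.
K_p = (10 − 1)/11.2 = 0.804.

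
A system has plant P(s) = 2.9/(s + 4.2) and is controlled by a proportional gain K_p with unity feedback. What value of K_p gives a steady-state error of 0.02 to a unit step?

K_p = 71

Steady-state error for a unit step on this type-0 loop is 1/(1 + K_p·P(0)).
P(0) = 0.6905. Require 1/(1 + K_p·0.6905) = 0.02, so 1 + 0.6905·K_p = 50.
K_p = (50 − 1)/0.6905 = 71.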